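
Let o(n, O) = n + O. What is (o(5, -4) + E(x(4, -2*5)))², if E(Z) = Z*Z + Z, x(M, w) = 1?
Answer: 9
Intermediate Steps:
E(Z) = Z + Z² (E(Z) = Z² + Z = Z + Z²)
o(n, O) = O + n
(o(5, -4) + E(x(4, -2*5)))² = ((-4 + 5) + 1*(1 + 1))² = (1 + 1*2)² = (1 + 2)² = 3² = 9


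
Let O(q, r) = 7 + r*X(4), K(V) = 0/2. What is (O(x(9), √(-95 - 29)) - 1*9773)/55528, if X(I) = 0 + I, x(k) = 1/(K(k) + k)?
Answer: -4883/27764 + I*√31/6941 ≈ -0.17588 + 0.00080216*I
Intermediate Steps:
K(V) = 0 (K(V) = 0*(½) = 0)
x(k) = 1/k (x(k) = 1/(0 + k) = 1/k)
X(I) = I
O(q, r) = 7 + 4*r (O(q, r) = 7 + r*4 = 7 + 4*r)
(O(x(9), √(-95 - 29)) - 1*9773)/55528 = ((7 + 4*√(-95 - 29)) - 1*9773)/55528 = ((7 + 4*√(-124)) - 9773)*(1/55528) = ((7 + 4*(2*I*√31)) - 9773)*(1/55528) = ((7 + 8*I*√31) - 9773)*(1/55528) = (-9766 + 8*I*√31)*(1/55528) = -4883/27764 + I*√31/6941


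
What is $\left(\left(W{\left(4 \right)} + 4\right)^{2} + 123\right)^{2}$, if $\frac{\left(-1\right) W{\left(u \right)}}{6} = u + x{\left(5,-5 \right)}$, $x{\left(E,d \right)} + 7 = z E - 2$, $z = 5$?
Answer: $184389241$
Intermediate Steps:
$x{\left(E,d \right)} = -9 + 5 E$ ($x{\left(E,d \right)} = -7 + \left(5 E - 2\right) = -7 + \left(-2 + 5 E\right) = -9 + 5 E$)
$W{\left(u \right)} = -96 - 6 u$ ($W{\left(u \right)} = - 6 \left(u + \left(-9 + 5 \cdot 5\right)\right) = - 6 \left(u + \left(-9 + 25\right)\right) = - 6 \left(u + 16\right) = - 6 \left(16 + u\right) = -96 - 6 u$)
$\left(\left(W{\left(4 \right)} + 4\right)^{2} + 123\right)^{2} = \left(\left(\left(-96 - 24\right) + 4\right)^{2} + 123\right)^{2} = \left(\left(-120 + 4\right)^{2} + 123\right)^{2} = \left(\left(-116\right)^{2} + 123\right)^{2} = \left(13456 + 123\right)^{2} = 13579^{2} = 184389241$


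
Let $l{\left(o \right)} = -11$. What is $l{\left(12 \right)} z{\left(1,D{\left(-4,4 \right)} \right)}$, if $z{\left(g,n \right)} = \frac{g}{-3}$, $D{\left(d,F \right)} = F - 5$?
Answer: $\frac{11}{3} \approx 3.6667$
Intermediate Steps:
$D{\left(d,F \right)} = -5 + F$
$z{\left(g,n \right)} = - \frac{g}{3}$ ($z{\left(g,n \right)} = g \left(- \frac{1}{3}\right) = - \frac{g}{3}$)
$l{\left(12 \right)} z{\left(1,D{\left(-4,4 \right)} \right)} = - 11 \left(\left(- \frac{1}{3}\right) 1\right) = \left(-11\right) \left(- \frac{1}{3}\right) = \frac{11}{3}$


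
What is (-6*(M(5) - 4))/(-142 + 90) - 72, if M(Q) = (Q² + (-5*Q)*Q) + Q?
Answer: -2169/26 ≈ -83.423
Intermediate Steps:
M(Q) = Q - 4*Q² (M(Q) = (Q² - 5*Q²) + Q = -4*Q² + Q = Q - 4*Q²)
(-6*(M(5) - 4))/(-142 + 90) - 72 = (-6*(5*(1 - 4*5) - 4))/(-142 + 90) - 72 = -6*(5*(1 - 20) - 4)/(-52) - 72 = -6*(5*(-19) - 4)*(-1/52) - 72 = -6*(-95 - 4)*(-1/52) - 72 = -6*(-99)*(-1/52) - 72 = 594*(-1/52) - 72 = -297/26 - 72 = -2169/26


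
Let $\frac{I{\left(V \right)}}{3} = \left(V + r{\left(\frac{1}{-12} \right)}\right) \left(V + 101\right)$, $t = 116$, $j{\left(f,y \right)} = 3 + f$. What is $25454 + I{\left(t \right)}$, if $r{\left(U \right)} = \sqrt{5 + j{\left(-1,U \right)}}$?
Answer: $100970 + 651 \sqrt{7} \approx 1.0269 \cdot 10^{5}$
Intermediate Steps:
$r{\left(U \right)} = \sqrt{7}$ ($r{\left(U \right)} = \sqrt{5 + \left(3 - 1\right)} = \sqrt{5 + 2} = \sqrt{7}$)
$I{\left(V \right)} = 3 \left(101 + V\right) \left(V + \sqrt{7}\right)$ ($I{\left(V \right)} = 3 \left(V + \sqrt{7}\right) \left(V + 101\right) = 3 \left(V + \sqrt{7}\right) \left(101 + V\right) = 3 \left(101 + V\right) \left(V + \sqrt{7}\right)$)
$25454 + I{\left(t \right)} = 25454 + \left(3 \cdot 116^{2} + 303 \cdot 116 + 303 \sqrt{7} + 3 \cdot 116 \sqrt{7}\right) = 25454 + \left(3 \cdot 13456 + 35148 + 303 \sqrt{7} + 348 \sqrt{7}\right) = 25454 + \left(40368 + 35148 + 303 \sqrt{7} + 348 \sqrt{7}\right) = 25454 + \left(75516 + 651 \sqrt{7}\right) = 100970 + 651 \sqrt{7}$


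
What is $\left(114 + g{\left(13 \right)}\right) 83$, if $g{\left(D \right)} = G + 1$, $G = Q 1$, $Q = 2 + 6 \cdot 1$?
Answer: $10209$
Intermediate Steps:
$Q = 8$ ($Q = 2 + 6 = 8$)
$G = 8$ ($G = 8 \cdot 1 = 8$)
$g{\left(D \right)} = 9$ ($g{\left(D \right)} = 8 + 1 = 9$)
$\left(114 + g{\left(13 \right)}\right) 83 = \left(114 + 9\right) 83 = 123 \cdot 83 = 10209$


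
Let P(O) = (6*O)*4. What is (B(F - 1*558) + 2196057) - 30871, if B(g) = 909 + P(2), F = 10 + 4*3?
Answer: 2166143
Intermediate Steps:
F = 22 (F = 10 + 12 = 22)
P(O) = 24*O
B(g) = 957 (B(g) = 909 + 24*2 = 909 + 48 = 957)
(B(F - 1*558) + 2196057) - 30871 = (957 + 2196057) - 30871 = 2197014 - 30871 = 2166143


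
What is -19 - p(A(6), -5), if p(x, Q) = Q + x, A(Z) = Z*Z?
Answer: -50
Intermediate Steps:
A(Z) = Z²
-19 - p(A(6), -5) = -19 - (-5 + 6²) = -19 - (-5 + 36) = -19 - 1*31 = -19 - 31 = -50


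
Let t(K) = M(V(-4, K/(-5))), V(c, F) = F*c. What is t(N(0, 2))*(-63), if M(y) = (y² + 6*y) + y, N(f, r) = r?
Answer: -21672/25 ≈ -866.88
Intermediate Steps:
M(y) = y² + 7*y
t(K) = 4*K*(7 + 4*K/5)/5 (t(K) = ((K/(-5))*(-4))*(7 + (K/(-5))*(-4)) = ((K*(-⅕))*(-4))*(7 + (K*(-⅕))*(-4)) = (-K/5*(-4))*(7 - K/5*(-4)) = (4*K/5)*(7 + 4*K/5) = 4*K*(7 + 4*K/5)/5)
t(N(0, 2))*(-63) = ((4/25)*2*(35 + 4*2))*(-63) = ((4/25)*2*(35 + 8))*(-63) = ((4/25)*2*43)*(-63) = (344/25)*(-63) = -21672/25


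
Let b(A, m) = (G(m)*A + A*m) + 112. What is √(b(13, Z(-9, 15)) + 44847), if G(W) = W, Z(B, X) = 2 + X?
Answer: √45401 ≈ 213.08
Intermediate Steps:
b(A, m) = 112 + 2*A*m (b(A, m) = (m*A + A*m) + 112 = (A*m + A*m) + 112 = 2*A*m + 112 = 112 + 2*A*m)
√(b(13, Z(-9, 15)) + 44847) = √((112 + 2*13*(2 + 15)) + 44847) = √((112 + 2*13*17) + 44847) = √((112 + 442) + 44847) = √(554 + 44847) = √45401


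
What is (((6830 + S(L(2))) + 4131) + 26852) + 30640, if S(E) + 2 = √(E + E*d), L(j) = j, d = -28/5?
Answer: 68451 + I*√230/5 ≈ 68451.0 + 3.0331*I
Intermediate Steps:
d = -28/5 (d = -28*⅕ = -28/5 ≈ -5.6000)
S(E) = -2 + √115*√(-E)/5 (S(E) = -2 + √(E + E*(-28/5)) = -2 + √(E - 28*E/5) = -2 + √(-23*E/5) = -2 + √115*√(-E)/5)
(((6830 + S(L(2))) + 4131) + 26852) + 30640 = (((6830 + (-2 + √115*√(-1*2)/5)) + 4131) + 26852) + 30640 = (((6830 + (-2 + √115*√(-2)/5)) + 4131) + 26852) + 30640 = (((6830 + (-2 + √115*(I*√2)/5)) + 4131) + 26852) + 30640 = (((6830 + (-2 + I*√230/5)) + 4131) + 26852) + 30640 = (((6828 + I*√230/5) + 4131) + 26852) + 30640 = ((10959 + I*√230/5) + 26852) + 30640 = (37811 + I*√230/5) + 30640 = 68451 + I*√230/5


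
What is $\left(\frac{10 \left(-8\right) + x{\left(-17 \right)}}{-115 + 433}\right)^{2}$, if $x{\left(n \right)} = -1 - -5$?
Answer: $\frac{1444}{25281} \approx 0.057118$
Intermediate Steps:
$x{\left(n \right)} = 4$ ($x{\left(n \right)} = -1 + 5 = 4$)
$\left(\frac{10 \left(-8\right) + x{\left(-17 \right)}}{-115 + 433}\right)^{2} = \left(\frac{10 \left(-8\right) + 4}{-115 + 433}\right)^{2} = \left(\frac{-80 + 4}{318}\right)^{2} = \left(\left(-76\right) \frac{1}{318}\right)^{2} = \left(- \frac{38}{159}\right)^{2} = \frac{1444}{25281}$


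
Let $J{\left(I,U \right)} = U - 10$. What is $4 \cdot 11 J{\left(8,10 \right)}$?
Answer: $0$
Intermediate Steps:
$J{\left(I,U \right)} = -10 + U$
$4 \cdot 11 J{\left(8,10 \right)} = 4 \cdot 11 \left(-10 + 10\right) = 44 \cdot 0 = 0$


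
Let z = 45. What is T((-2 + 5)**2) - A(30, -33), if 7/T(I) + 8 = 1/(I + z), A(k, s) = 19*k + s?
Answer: -231825/431 ≈ -537.88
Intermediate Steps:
A(k, s) = s + 19*k
T(I) = 7/(-8 + 1/(45 + I)) (T(I) = 7/(-8 + 1/(I + 45)) = 7/(-8 + 1/(45 + I)))
T((-2 + 5)**2) - A(30, -33) = 7*(-45 - (-2 + 5)**2)/(359 + 8*(-2 + 5)**2) - (-33 + 19*30) = 7*(-45 - 1*3**2)/(359 + 8*3**2) - (-33 + 570) = 7*(-45 - 1*9)/(359 + 8*9) - 1*537 = 7*(-45 - 9)/(359 + 72) - 537 = 7*(-54)/431 - 537 = 7*(1/431)*(-54) - 537 = -378/431 - 537 = -231825/431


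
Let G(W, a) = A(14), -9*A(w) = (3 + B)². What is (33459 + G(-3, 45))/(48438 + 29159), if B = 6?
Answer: 33450/77597 ≈ 0.43107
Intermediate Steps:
A(w) = -9 (A(w) = -(3 + 6)²/9 = -⅑*9² = -⅑*81 = -9)
G(W, a) = -9
(33459 + G(-3, 45))/(48438 + 29159) = (33459 - 9)/(48438 + 29159) = 33450/77597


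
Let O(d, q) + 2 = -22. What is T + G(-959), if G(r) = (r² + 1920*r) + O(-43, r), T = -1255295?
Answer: -2176918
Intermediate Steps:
O(d, q) = -24 (O(d, q) = -2 - 22 = -24)
G(r) = -24 + r² + 1920*r (G(r) = (r² + 1920*r) - 24 = -24 + r² + 1920*r)
T + G(-959) = -1255295 + (-24 + (-959)² + 1920*(-959)) = -1255295 + (-24 + 919681 - 1841280) = -1255295 - 921623 = -2176918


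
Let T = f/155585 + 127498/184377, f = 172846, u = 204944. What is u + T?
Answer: 5879135859777752/28686295545 ≈ 2.0495e+5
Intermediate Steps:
T = 51705603272/28686295545 (T = 172846/155585 + 127498/184377 = 51705603272/28686295545 ≈ 1.8025)
u + T = 204944 + 51705603272/28686295545 = 5879135859777752/28686295545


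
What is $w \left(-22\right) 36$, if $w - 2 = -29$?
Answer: $21384$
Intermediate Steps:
$w = -27$ ($w = 2 - 29 = -27$)
$w \left(-22\right) 36 = \left(-27\right) \left(-22\right) 36 = 594 \cdot 36 = 21384$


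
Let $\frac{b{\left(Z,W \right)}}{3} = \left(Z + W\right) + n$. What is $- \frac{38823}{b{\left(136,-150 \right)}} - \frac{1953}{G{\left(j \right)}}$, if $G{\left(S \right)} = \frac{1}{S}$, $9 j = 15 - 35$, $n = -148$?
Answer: $\frac{716021}{162} \approx 4419.9$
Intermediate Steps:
$j = - \frac{20}{9}$ ($j = \frac{15 - 35}{9} = \frac{1}{9} \left(-20\right) = - \frac{20}{9} \approx -2.2222$)
$b{\left(Z,W \right)} = -444 + 3 W + 3 Z$ ($b{\left(Z,W \right)} = 3 \left(\left(Z + W\right) - 148\right) = 3 \left(\left(W + Z\right) - 148\right) = 3 \left(-148 + W + Z\right) = -444 + 3 W + 3 Z$)
$- \frac{38823}{b{\left(136,-150 \right)}} - \frac{1953}{G{\left(j \right)}} = - \frac{38823}{-444 + 3 \left(-150\right) + 3 \cdot 136} - \frac{1953}{\frac{1}{- \frac{20}{9}}} = - \frac{38823}{-444 - 450 + 408} - \frac{1953}{- \frac{9}{20}} = - \frac{38823}{-486} - -4340 = \left(-38823\right) \left(- \frac{1}{486}\right) + 4340 = \frac{12941}{162} + 4340 = \frac{716021}{162}$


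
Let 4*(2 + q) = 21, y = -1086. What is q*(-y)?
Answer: 7059/2 ≈ 3529.5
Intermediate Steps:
q = 13/4 (q = -2 + (1/4)*21 = -2 + 21/4 = 13/4 ≈ 3.2500)
q*(-y) = 13*(-1*(-1086))/4 = (13/4)*1086 = 7059/2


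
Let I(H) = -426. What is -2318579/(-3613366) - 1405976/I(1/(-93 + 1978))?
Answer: 2540646794935/769646958 ≈ 3301.1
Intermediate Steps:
-2318579/(-3613366) - 1405976/I(1/(-93 + 1978)) = -2318579/(-3613366) - 1405976/(-426) = -2318579*(-1/3613366) - 1405976*(-1/426) = 2318579/3613366 + 702988/213 = 2540646794935/769646958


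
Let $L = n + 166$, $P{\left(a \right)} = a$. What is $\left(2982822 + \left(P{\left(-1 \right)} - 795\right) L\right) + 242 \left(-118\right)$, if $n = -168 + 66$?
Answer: $2903322$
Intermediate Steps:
$n = -102$
$L = 64$ ($L = -102 + 166 = 64$)
$\left(2982822 + \left(P{\left(-1 \right)} - 795\right) L\right) + 242 \left(-118\right) = \left(2982822 + \left(-1 - 795\right) 64\right) + 242 \left(-118\right) = \left(2982822 - 50944\right) - 28556 = 2931878 - 28556 = 2903322$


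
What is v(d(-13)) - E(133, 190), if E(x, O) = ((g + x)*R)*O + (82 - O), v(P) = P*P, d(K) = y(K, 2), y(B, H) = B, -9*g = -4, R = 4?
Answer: -910267/9 ≈ -1.0114e+5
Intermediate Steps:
g = 4/9 (g = -⅑*(-4) = 4/9 ≈ 0.44444)
d(K) = K
v(P) = P²
E(x, O) = 82 - O + O*(16/9 + 4*x) (E(x, O) = ((4/9 + x)*4)*O + (82 - O) = (16/9 + 4*x)*O + (82 - O) = O*(16/9 + 4*x) + (82 - O) = 82 - O + O*(16/9 + 4*x))
v(d(-13)) - E(133, 190) = (-13)² - (82 + (7/9)*190 + 4*190*133) = 169 - (82 + 1330/9 + 101080) = 169 - 1*911788/9 = 169 - 911788/9 = -910267/9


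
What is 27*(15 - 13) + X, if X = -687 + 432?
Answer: -201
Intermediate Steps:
X = -255
27*(15 - 13) + X = 27*(15 - 13) - 255 = 27*2 - 255 = 54 - 255 = -201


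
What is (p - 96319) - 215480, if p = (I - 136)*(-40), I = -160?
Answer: -299959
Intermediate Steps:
p = 11840 (p = (-160 - 136)*(-40) = -296*(-40) = 11840)
(p - 96319) - 215480 = (11840 - 96319) - 215480 = -84479 - 215480 = -299959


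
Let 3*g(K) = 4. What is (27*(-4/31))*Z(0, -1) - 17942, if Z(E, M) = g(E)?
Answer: -556346/31 ≈ -17947.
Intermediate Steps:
g(K) = 4/3 (g(K) = (⅓)*4 = 4/3)
Z(E, M) = 4/3
(27*(-4/31))*Z(0, -1) - 17942 = (27*(-4/31))*(4/3) - 17942 = -108/31*4/3 - 17942 = -144/31 - 17942 = -556346/31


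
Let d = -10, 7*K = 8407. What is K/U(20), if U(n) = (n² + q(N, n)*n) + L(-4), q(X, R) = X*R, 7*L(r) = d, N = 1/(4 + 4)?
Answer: 8407/3140 ≈ 2.6774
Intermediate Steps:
K = 1201 (K = (⅐)*8407 = 1201)
N = ⅛ (N = 1/8 = ⅛ ≈ 0.12500)
L(r) = -10/7 (L(r) = (⅐)*(-10) = -10/7)
q(X, R) = R*X
U(n) = -10/7 + 9*n²/8 (U(n) = (n² + (n*(⅛))*n) - 10/7 = (n² + (n/8)*n) - 10/7 = (n² + n²/8) - 10/7 = 9*n²/8 - 10/7 = -10/7 + 9*n²/8)
K/U(20) = 1201/(-10/7 + (9/8)*20²) = 1201/(-10/7 + (9/8)*400) = 1201/(-10/7 + 450) = 1201/(3140/7) = 1201*(7/3140) = 8407/3140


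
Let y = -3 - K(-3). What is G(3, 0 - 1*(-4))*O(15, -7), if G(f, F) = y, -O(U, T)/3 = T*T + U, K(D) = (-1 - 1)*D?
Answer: 1728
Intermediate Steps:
K(D) = -2*D
O(U, T) = -3*U - 3*T² (O(U, T) = -3*(T*T + U) = -3*(T² + U) = -3*(U + T²) = -3*U - 3*T²)
y = -9 (y = -3 - (-2)*(-3) = -3 - 1*6 = -3 - 6 = -9)
G(f, F) = -9
G(3, 0 - 1*(-4))*O(15, -7) = -9*(-3*15 - 3*(-7)²) = -9*(-45 - 3*49) = -9*(-45 - 147) = -9*(-192) = 1728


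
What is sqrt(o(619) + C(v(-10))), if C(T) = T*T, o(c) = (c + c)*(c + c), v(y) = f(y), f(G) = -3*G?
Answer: 2*sqrt(383386) ≈ 1238.4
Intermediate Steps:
v(y) = -3*y
o(c) = 4*c**2 (o(c) = (2*c)*(2*c) = 4*c**2)
C(T) = T**2
sqrt(o(619) + C(v(-10))) = sqrt(4*619**2 + (-3*(-10))**2) = sqrt(4*383161 + 30**2) = sqrt(1532644 + 900) = sqrt(1533544) = 2*sqrt(383386)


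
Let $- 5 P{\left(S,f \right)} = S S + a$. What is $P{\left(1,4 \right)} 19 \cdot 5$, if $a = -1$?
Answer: $0$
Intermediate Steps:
$P{\left(S,f \right)} = \frac{1}{5} - \frac{S^{2}}{5}$ ($P{\left(S,f \right)} = - \frac{S S - 1}{5} = - \frac{S^{2} - 1}{5} = - \frac{-1 + S^{2}}{5} = \frac{1}{5} - \frac{S^{2}}{5}$)
$P{\left(1,4 \right)} 19 \cdot 5 = \left(\frac{1}{5} - \frac{1^{2}}{5}\right) 19 \cdot 5 = \left(\frac{1}{5} - \frac{1}{5}\right) 19 \cdot 5 = 0 \cdot 19 \cdot 5 = 0 \cdot 5 = 0$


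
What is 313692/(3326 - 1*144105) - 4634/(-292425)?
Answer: -13011287602/5881042725 ≈ -2.2124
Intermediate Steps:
313692/(3326 - 1*144105) - 4634/(-292425) = 313692/(3326 - 144105) - 4634*(-1/292425) = 313692/(-140779) + 662/41775 = 313692*(-1/140779) + 662/41775 = -313692/140779 + 662/41775 = -13011287602/5881042725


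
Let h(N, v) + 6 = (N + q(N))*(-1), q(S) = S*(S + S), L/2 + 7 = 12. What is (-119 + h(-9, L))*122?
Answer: -33916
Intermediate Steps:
L = 10 (L = -14 + 2*12 = -14 + 24 = 10)
q(S) = 2*S² (q(S) = S*(2*S) = 2*S²)
h(N, v) = -6 - N - 2*N² (h(N, v) = -6 + (N + 2*N²)*(-1) = -6 + (-N - 2*N²) = -6 - N - 2*N²)
(-119 + h(-9, L))*122 = (-119 + (-6 - 1*(-9) - 2*(-9)²))*122 = (-119 + (-6 + 9 - 2*81))*122 = (-119 + (-6 + 9 - 162))*122 = (-119 - 159)*122 = -278*122 = -33916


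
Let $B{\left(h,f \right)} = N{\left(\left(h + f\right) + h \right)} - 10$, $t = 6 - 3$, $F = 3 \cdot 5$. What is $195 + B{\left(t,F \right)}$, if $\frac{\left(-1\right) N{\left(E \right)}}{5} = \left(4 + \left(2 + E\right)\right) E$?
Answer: $-2650$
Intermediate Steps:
$F = 15$
$t = 3$
$N{\left(E \right)} = - 5 E \left(6 + E\right)$ ($N{\left(E \right)} = - 5 \left(4 + \left(2 + E\right)\right) E = - 5 \left(6 + E\right) E = - 5 E \left(6 + E\right)$)
$B{\left(h,f \right)} = -10 - 5 \left(f + 2 h\right) \left(6 + f + 2 h\right)$ ($B{\left(h,f \right)} = - 5 \left(\left(h + f\right) + h\right) \left(6 + \left(\left(h + f\right) + h\right)\right) - 10 = - 5 \left(\left(f + h\right) + h\right) \left(6 + \left(\left(f + h\right) + h\right)\right) - 10 = - 5 \left(f + 2 h\right) \left(6 + \left(f + 2 h\right)\right) - 10 = - 5 \left(f + 2 h\right) \left(6 + f + 2 h\right) - 10 = -10 - 5 \left(f + 2 h\right) \left(6 + f + 2 h\right)$)
$195 + B{\left(t,F \right)} = 195 - \left(10 + 5 \left(15 + 2 \cdot 3\right) \left(6 + 15 + 2 \cdot 3\right)\right) = 195 - \left(10 + 5 \left(15 + 6\right) \left(6 + 15 + 6\right)\right) = 195 - \left(10 + 105 \cdot 27\right) = 195 - 2845 = -2650$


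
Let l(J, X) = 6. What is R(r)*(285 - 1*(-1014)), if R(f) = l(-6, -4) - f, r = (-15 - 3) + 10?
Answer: 18186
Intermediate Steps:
r = -8 (r = -18 + 10 = -8)
R(f) = 6 - f
R(r)*(285 - 1*(-1014)) = (6 - 1*(-8))*(285 - 1*(-1014)) = (6 + 8)*(285 + 1014) = 14*1299 = 18186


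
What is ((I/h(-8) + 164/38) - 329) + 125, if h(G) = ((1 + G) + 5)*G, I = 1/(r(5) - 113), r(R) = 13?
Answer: -6070419/30400 ≈ -199.68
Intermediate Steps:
I = -1/100 (I = 1/(13 - 113) = 1/(-100) = -1/100 ≈ -0.010000)
h(G) = G*(6 + G) (h(G) = (6 + G)*G = G*(6 + G))
((I/h(-8) + 164/38) - 329) + 125 = ((-(-1/(8*(6 - 8)))/100 + 164/38) - 329) + 125 = ((-1/(100*((-8*(-2)))) + 164*(1/38)) - 329) + 125 = ((-1/100/16 + 82/19) - 329) + 125 = ((-1/100*1/16 + 82/19) - 329) + 125 = ((-1/1600 + 82/19) - 329) + 125 = (131181/30400 - 329) + 125 = -9870419/30400 + 125 = -6070419/30400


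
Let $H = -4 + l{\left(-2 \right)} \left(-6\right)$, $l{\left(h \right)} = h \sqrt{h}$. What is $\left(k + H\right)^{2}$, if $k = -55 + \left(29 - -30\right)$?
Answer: $-288$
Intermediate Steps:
$l{\left(h \right)} = h^{\frac{3}{2}}$
$k = 4$ ($k = -55 + \left(29 + 30\right) = -55 + 59 = 4$)
$H = -4 + 12 i \sqrt{2}$ ($H = -4 + \left(-2\right)^{\frac{3}{2}} \left(-6\right) = -4 + - 2 i \sqrt{2} \left(-6\right) = -4 + 12 i \sqrt{2} \approx -4.0 + 16.971 i$)
$\left(k + H\right)^{2} = \left(4 - \left(4 - 12 i \sqrt{2}\right)\right)^{2} = \left(12 i \sqrt{2}\right)^{2} = -288$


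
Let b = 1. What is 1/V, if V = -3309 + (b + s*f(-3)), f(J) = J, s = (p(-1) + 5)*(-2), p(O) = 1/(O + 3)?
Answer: -1/3275 ≈ -0.00030534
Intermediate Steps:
p(O) = 1/(3 + O)
s = -11 (s = (1/(3 - 1) + 5)*(-2) = (1/2 + 5)*(-2) = (½ + 5)*(-2) = (11/2)*(-2) = -11)
V = -3275 (V = -3309 + (1 - 11*(-3)) = -3309 + (1 + 33) = -3309 + 34 = -3275)
1/V = 1/(-3275) = -1/3275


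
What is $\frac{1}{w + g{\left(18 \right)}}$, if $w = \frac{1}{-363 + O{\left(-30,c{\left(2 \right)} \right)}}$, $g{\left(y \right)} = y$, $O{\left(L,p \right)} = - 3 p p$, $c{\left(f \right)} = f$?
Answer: $\frac{375}{6749} \approx 0.055564$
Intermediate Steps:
$O{\left(L,p \right)} = - 3 p^{2}$
$w = - \frac{1}{375}$ ($w = \frac{1}{-363 - 3 \cdot 2^{2}} = \frac{1}{-363 - 12} = \frac{1}{-375} = - \frac{1}{375} \approx -0.0026667$)
$\frac{1}{w + g{\left(18 \right)}} = \frac{1}{- \frac{1}{375} + 18} = \frac{1}{\frac{6749}{375}} = \frac{375}{6749}$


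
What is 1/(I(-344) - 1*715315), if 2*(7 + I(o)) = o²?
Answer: -1/656154 ≈ -1.5240e-6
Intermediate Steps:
I(o) = -7 + o²/2
1/(I(-344) - 1*715315) = 1/((-7 + (½)*(-344)²) - 1*715315) = 1/((-7 + (½)*118336) - 715315) = 1/((-7 + 59168) - 715315) = 1/(59161 - 715315) = 1/(-656154) = -1/656154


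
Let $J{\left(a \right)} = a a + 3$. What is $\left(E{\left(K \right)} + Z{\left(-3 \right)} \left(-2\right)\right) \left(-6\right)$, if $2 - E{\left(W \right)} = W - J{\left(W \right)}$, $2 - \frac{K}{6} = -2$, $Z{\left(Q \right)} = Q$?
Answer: $-3378$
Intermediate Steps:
$J{\left(a \right)} = 3 + a^{2}$ ($J{\left(a \right)} = a^{2} + 3 = 3 + a^{2}$)
$K = 24$ ($K = 12 - -12 = 12 + 12 = 24$)
$E{\left(W \right)} = 5 + W^{2} - W$ ($E{\left(W \right)} = 2 - \left(W - \left(3 + W^{2}\right)\right) = 2 - \left(-3 + W - W^{2}\right) = 2 + \left(3 + W^{2} - W\right) = 5 + W^{2} - W$)
$\left(E{\left(K \right)} + Z{\left(-3 \right)} \left(-2\right)\right) \left(-6\right) = \left(\left(5 + 24^{2} - 24\right) - -6\right) \left(-6\right) = \left(\left(5 + 576 - 24\right) + 6\right) \left(-6\right) = \left(557 + 6\right) \left(-6\right) = 563 \left(-6\right) = -3378$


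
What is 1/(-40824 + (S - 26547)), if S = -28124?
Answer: -1/95495 ≈ -1.0472e-5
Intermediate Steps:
1/(-40824 + (S - 26547)) = 1/(-40824 + (-28124 - 26547)) = 1/(-40824 - 54671) = 1/(-95495) = -1/95495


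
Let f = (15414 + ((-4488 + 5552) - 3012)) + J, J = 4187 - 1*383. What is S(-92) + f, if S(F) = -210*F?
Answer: 36590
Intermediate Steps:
J = 3804 (J = 4187 - 383 = 3804)
f = 17270 (f = (15414 + ((-4488 + 5552) - 3012)) + 3804 = (15414 + (1064 - 3012)) + 3804 = (15414 - 1948) + 3804 = 13466 + 3804 = 17270)
S(-92) + f = -210*(-92) + 17270 = 19320 + 17270 = 36590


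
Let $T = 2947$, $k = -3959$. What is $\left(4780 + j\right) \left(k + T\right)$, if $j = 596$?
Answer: $-5440512$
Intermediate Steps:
$\left(4780 + j\right) \left(k + T\right) = \left(4780 + 596\right) \left(-3959 + 2947\right) = 5376 \left(-1012\right) = -5440512$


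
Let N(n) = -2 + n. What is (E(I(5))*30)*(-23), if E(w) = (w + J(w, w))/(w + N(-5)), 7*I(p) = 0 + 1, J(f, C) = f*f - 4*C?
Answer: -575/14 ≈ -41.071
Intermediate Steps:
J(f, C) = f² - 4*C
I(p) = ⅐ (I(p) = (0 + 1)/7 = (⅐)*1 = ⅐)
E(w) = (w² - 3*w)/(-7 + w) (E(w) = (w + (w² - 4*w))/(w + (-2 - 5)) = (w² - 3*w)/(w - 7) = (w² - 3*w)/(-7 + w))
(E(I(5))*30)*(-23) = (((-3 + ⅐)/(7*(-7 + ⅐)))*30)*(-23) = (((⅐)*(-20/7)/(-48/7))*30)*(-23) = (((⅐)*(-7/48)*(-20/7))*30)*(-23) = ((5/84)*30)*(-23) = (25/14)*(-23) = -575/14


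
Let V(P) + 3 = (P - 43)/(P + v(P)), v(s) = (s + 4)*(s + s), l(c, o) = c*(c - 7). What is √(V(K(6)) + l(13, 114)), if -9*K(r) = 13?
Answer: √1636635/143 ≈ 8.9462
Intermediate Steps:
l(c, o) = c*(-7 + c)
K(r) = -13/9 (K(r) = -⅑*13 = -13/9)
v(s) = 2*s*(4 + s) (v(s) = (4 + s)*(2*s) = 2*s*(4 + s))
V(P) = -3 + (-43 + P)/(P + 2*P*(4 + P)) (V(P) = -3 + (P - 43)/(P + 2*P*(4 + P)) = -3 + (-43 + P)/(P + 2*P*(4 + P)))
√(V(K(6)) + l(13, 114)) = √((-43 - 26*(-13/9) - 6*(-13/9)²)/((-13/9)*(9 + 2*(-13/9))) + 13*(-7 + 13)) = √(-9*(-43 + 338/9 - 6*169/81)/(13*(9 - 26/9)) + 13*6) = √(-9*(-43 + 338/9 - 338/27)/(13*55/9) + 78) = √(-9/13*9/55*(-485/27) + 78) = √(291/143 + 78) = √(11445/143) = √1636635/143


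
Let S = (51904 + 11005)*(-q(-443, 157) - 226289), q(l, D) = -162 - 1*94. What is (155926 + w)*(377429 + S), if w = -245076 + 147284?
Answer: -826615052708112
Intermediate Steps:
q(l, D) = -256 (q(l, D) = -162 - 94 = -256)
w = -97792
S = -14219509997 (S = (51904 + 11005)*(-1*(-256) - 226289) = 62909*(256 - 226289) = 62909*(-226033) = -14219509997)
(155926 + w)*(377429 + S) = (155926 - 97792)*(377429 - 14219509997) = 58134*(-14219132568) = -826615052708112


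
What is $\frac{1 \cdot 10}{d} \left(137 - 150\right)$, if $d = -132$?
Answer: $\frac{65}{66} \approx 0.98485$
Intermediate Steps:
$\frac{1 \cdot 10}{d} \left(137 - 150\right) = \frac{1 \cdot 10}{-132} \left(137 - 150\right) = 10 \left(- \frac{1}{132}\right) \left(-13\right) = \left(- \frac{5}{66}\right) \left(-13\right) = \frac{65}{66}$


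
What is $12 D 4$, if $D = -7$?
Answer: $-336$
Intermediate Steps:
$12 D 4 = 12 \left(-7\right) 4 = \left(-84\right) 4 = -336$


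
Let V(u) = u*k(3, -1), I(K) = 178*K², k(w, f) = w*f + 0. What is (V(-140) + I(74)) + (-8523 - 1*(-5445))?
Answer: 972070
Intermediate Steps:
k(w, f) = f*w (k(w, f) = f*w + 0 = f*w)
V(u) = -3*u (V(u) = u*(-1*3) = u*(-3) = -3*u)
(V(-140) + I(74)) + (-8523 - 1*(-5445)) = (-3*(-140) + 178*74²) + (-8523 - 1*(-5445)) = (420 + 178*5476) + (-8523 + 5445) = (420 + 974728) - 3078 = 975148 - 3078 = 972070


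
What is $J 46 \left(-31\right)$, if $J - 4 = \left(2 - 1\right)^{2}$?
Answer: $-7130$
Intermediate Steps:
$J = 5$ ($J = 4 + \left(2 - 1\right)^{2} = 4 + 1^{2} = 4 + 1 = 5$)
$J 46 \left(-31\right) = 5 \cdot 46 \left(-31\right) = 230 \left(-31\right) = -7130$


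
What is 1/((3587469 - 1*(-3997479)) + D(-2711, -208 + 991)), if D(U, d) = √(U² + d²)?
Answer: 3792474/28765714100047 - √7962610/57531428200094 ≈ 1.3179e-7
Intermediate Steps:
1/((3587469 - 1*(-3997479)) + D(-2711, -208 + 991)) = 1/((3587469 - 1*(-3997479)) + √((-2711)² + (-208 + 991)²)) = 1/((3587469 + 3997479) + √(7349521 + 783²)) = 1/(7584948 + √(7349521 + 613089)) = 1/(7584948 + √7962610)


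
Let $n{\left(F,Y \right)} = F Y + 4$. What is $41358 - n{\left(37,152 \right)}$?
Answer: $35730$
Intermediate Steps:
$n{\left(F,Y \right)} = 4 + F Y$
$41358 - n{\left(37,152 \right)} = 41358 - \left(4 + 37 \cdot 152\right) = 41358 - \left(4 + 5624\right) = 41358 - 5628 = 35730$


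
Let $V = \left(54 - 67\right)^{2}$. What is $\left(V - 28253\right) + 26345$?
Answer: $-1739$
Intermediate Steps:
$V = 169$ ($V = \left(-13\right)^{2} = 169$)
$\left(V - 28253\right) + 26345 = \left(169 - 28253\right) + 26345 = -28084 + 26345 = -1739$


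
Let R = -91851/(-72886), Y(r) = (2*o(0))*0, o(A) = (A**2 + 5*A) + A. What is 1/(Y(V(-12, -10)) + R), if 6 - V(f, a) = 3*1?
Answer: 72886/91851 ≈ 0.79352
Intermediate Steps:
o(A) = A**2 + 6*A
V(f, a) = 3 (V(f, a) = 6 - 3 = 3)
Y(r) = 0 (Y(r) = (2*(0*(6 + 0)))*0 = (2*(0*6))*0 = (2*0)*0 = 0*0 = 0)
R = 91851/72886 (R = -91851*(-1/72886) = 91851/72886 ≈ 1.2602)
1/(Y(V(-12, -10)) + R) = 1/(0 + 91851/72886) = 1/(91851/72886) = 72886/91851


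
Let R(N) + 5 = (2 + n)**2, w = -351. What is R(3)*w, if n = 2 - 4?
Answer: 1755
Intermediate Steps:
n = -2
R(N) = -5 (R(N) = -5 + (2 - 2)**2 = -5 + 0**2 = -5 + 0 = -5)
R(3)*w = -5*(-351) = 1755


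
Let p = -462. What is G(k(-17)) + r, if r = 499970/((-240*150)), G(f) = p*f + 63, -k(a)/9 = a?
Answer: -254292797/3600 ≈ -70637.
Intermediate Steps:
k(a) = -9*a
G(f) = 63 - 462*f (G(f) = -462*f + 63 = 63 - 462*f)
r = -49997/3600 (r = 499970/(-36000) = 499970*(-1/36000) = -49997/3600 ≈ -13.888)
G(k(-17)) + r = (63 - (-4158)*(-17)) - 49997/3600 = (63 - 462*153) - 49997/3600 = (63 - 70686) - 49997/3600 = -70623 - 49997/3600 = -254292797/3600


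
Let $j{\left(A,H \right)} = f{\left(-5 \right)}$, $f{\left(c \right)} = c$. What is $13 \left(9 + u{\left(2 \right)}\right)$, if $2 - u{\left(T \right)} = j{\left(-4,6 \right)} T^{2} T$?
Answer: $663$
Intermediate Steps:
$j{\left(A,H \right)} = -5$
$u{\left(T \right)} = 2 + 5 T^{3}$ ($u{\left(T \right)} = 2 - - 5 T^{2} T = 2 - - 5 T^{3} = 2 + 5 T^{3}$)
$13 \left(9 + u{\left(2 \right)}\right) = 13 \left(9 + \left(2 + 5 \cdot 2^{3}\right)\right) = 13 \left(9 + \left(2 + 5 \cdot 8\right)\right) = 13 \left(9 + \left(2 + 40\right)\right) = 13 \left(9 + 42\right) = 13 \cdot 51 = 663$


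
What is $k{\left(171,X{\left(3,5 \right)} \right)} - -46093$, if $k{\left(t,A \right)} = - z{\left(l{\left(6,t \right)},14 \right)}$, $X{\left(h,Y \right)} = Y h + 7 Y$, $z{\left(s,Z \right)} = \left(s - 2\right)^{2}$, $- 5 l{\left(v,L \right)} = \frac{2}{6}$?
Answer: $\frac{10369964}{225} \approx 46089.0$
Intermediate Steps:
$l{\left(v,L \right)} = - \frac{1}{15}$ ($l{\left(v,L \right)} = - \frac{2 \cdot \frac{1}{6}}{5} = \left(- \frac{1}{5}\right) \frac{1}{3} = - \frac{1}{15}$)
$z{\left(s,Z \right)} = \left(-2 + s\right)^{2}$
$X{\left(h,Y \right)} = 7 Y + Y h$
$k{\left(t,A \right)} = - \frac{961}{225}$ ($k{\left(t,A \right)} = - \left(-2 - \frac{1}{15}\right)^{2} = - \left(- \frac{31}{15}\right)^{2} = \left(-1\right) \frac{961}{225} = - \frac{961}{225}$)
$k{\left(171,X{\left(3,5 \right)} \right)} - -46093 = - \frac{961}{225} - -46093 = - \frac{961}{225} + 46093 = \frac{10369964}{225}$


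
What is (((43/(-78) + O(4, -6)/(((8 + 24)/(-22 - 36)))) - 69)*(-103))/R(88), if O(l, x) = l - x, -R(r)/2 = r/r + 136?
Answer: -2817565/85488 ≈ -32.959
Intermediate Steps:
R(r) = -274 (R(r) = -2*(r/r + 136) = -2*(1 + 136) = -2*137 = -274)
(((43/(-78) + O(4, -6)/(((8 + 24)/(-22 - 36)))) - 69)*(-103))/R(88) = (((43/(-78) + (4 - 1*(-6))/(((8 + 24)/(-22 - 36)))) - 69)*(-103))/(-274) = (((43*(-1/78) + (4 + 6)/((32/(-58)))) - 69)*(-103))*(-1/274) = (((-43/78 + 10/((32*(-1/58)))) - 69)*(-103))*(-1/274) = (((-43/78 + 10/(-16/29)) - 69)*(-103))*(-1/274) = (((-43/78 + 10*(-29/16)) - 69)*(-103))*(-1/274) = (((-43/78 - 145/8) - 69)*(-103))*(-1/274) = ((-5827/312 - 69)*(-103))*(-1/274) = -27355/312*(-103)*(-1/274) = (2817565/312)*(-1/274) = -2817565/85488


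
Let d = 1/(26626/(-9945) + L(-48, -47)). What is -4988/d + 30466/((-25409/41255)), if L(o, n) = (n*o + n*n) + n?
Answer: -5577705728099678/252692505 ≈ -2.2073e+7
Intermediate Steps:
L(o, n) = n + n² + n*o (L(o, n) = (n*o + n²) + n = (n² + n*o) + n = n + n² + n*o)
d = 9945/43910384 (d = 1/(26626/(-9945) - 47*(1 - 47 - 48)) = 1/(26626*(-1/9945) - 47*(-94)) = 1/(-26626/9945 + 4418) = 1/(43910384/9945) = 9945/43910384 ≈ 0.00022648)
-4988/d + 30466/((-25409/41255)) = -4988/9945/43910384 + 30466/((-25409/41255)) = -4988*43910384/9945 + 30466/((-25409*1/41255)) = -219024995392/9945 + 30466/(-25409/41255) = -219024995392/9945 + 30466*(-41255/25409) = -219024995392/9945 - 1256874830/25409 = -5577705728099678/252692505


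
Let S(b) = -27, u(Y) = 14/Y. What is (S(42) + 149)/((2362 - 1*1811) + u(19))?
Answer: 2318/10483 ≈ 0.22112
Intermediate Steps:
(S(42) + 149)/((2362 - 1*1811) + u(19)) = (-27 + 149)/((2362 - 1*1811) + 14/19) = 122/((2362 - 1811) + 14*(1/19)) = 122/(551 + 14/19) = 122/(10483/19) = 122*(19/10483) = 2318/10483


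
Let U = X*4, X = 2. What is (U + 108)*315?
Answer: 36540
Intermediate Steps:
U = 8 (U = 2*4 = 8)
(U + 108)*315 = (8 + 108)*315 = 116*315 = 36540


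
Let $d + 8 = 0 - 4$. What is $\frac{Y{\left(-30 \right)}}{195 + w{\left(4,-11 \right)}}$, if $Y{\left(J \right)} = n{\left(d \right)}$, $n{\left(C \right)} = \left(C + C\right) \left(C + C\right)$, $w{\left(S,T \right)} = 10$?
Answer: $\frac{576}{205} \approx 2.8098$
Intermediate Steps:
$d = -12$ ($d = -8 + \left(0 - 4\right) = -8 - 4 = -12$)
$n{\left(C \right)} = 4 C^{2}$ ($n{\left(C \right)} = 2 C 2 C = 4 C^{2}$)
$Y{\left(J \right)} = 576$ ($Y{\left(J \right)} = 4 \left(-12\right)^{2} = 4 \cdot 144 = 576$)
$\frac{Y{\left(-30 \right)}}{195 + w{\left(4,-11 \right)}} = \frac{576}{195 + 10} = \frac{576}{205}$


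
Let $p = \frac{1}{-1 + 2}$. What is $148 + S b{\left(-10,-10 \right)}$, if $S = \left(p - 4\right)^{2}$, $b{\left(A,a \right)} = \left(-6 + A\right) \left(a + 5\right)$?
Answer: $868$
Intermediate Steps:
$p = 1$ ($p = 1^{-1} = 1$)
$b{\left(A,a \right)} = \left(-6 + A\right) \left(5 + a\right)$
$S = 9$ ($S = \left(1 - 4\right)^{2} = \left(-3\right)^{2} = 9$)
$148 + S b{\left(-10,-10 \right)} = 148 + 9 \left(-30 - -60 + 5 \left(-10\right) - -100\right) = 148 + 9 \left(-30 + 60 - 50 + 100\right) = 148 + 9 \cdot 80 = 148 + 720 = 868$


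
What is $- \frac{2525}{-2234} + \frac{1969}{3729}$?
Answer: $\frac{1255861}{757326} \approx 1.6583$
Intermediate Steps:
$- \frac{2525}{-2234} + \frac{1969}{3729} = \left(-2525\right) \left(- \frac{1}{2234}\right) + 1969 \cdot \frac{1}{3729} = \frac{2525}{2234} + \frac{179}{339} = \frac{1255861}{757326}$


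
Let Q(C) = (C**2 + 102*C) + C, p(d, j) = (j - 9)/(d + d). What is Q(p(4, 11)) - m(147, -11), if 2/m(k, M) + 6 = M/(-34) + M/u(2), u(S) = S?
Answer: 39507/1520 ≈ 25.991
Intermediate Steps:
p(d, j) = (-9 + j)/(2*d) (p(d, j) = (-9 + j)/((2*d)) = (-9 + j)*(1/(2*d)) = (-9 + j)/(2*d))
Q(C) = C**2 + 103*C
m(k, M) = 2/(-6 + 8*M/17) (m(k, M) = 2/(-6 + (M/(-34) + M/2)) = 2/(-6 + (M*(-1/34) + M*(1/2))) = 2/(-6 + (-M/34 + M/2)) = 2/(-6 + 8*M/17))
Q(p(4, 11)) - m(147, -11) = ((1/2)*(-9 + 11)/4)*(103 + (1/2)*(-9 + 11)/4) - 17/(-51 + 4*(-11)) = ((1/2)*(1/4)*2)*(103 + (1/2)*(1/4)*2) - 17/(-51 - 44) = (103 + 1/4)/4 - 17/(-95) = (1/4)*(413/4) - 17*(-1)/95 = 413/16 - 1*(-17/95) = 413/16 + 17/95 = 39507/1520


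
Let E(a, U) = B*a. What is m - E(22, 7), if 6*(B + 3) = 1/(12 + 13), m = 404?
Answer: 35239/75 ≈ 469.85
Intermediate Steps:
B = -449/150 (B = -3 + 1/(6*(12 + 13)) = -3 + (⅙)/25 = -3 + (⅙)*(1/25) = -3 + 1/150 = -449/150 ≈ -2.9933)
E(a, U) = -449*a/150
m - E(22, 7) = 404 - (-449)*22/150 = 404 - 1*(-4939/75) = 404 + 4939/75 = 35239/75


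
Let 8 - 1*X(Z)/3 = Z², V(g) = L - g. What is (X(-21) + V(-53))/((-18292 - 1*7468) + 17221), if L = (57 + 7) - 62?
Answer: 1244/8539 ≈ 0.14568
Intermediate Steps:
L = 2 (L = 64 - 62 = 2)
V(g) = 2 - g
X(Z) = 24 - 3*Z²
(X(-21) + V(-53))/((-18292 - 1*7468) + 17221) = ((24 - 3*(-21)²) + (2 - 1*(-53)))/((-18292 - 1*7468) + 17221) = ((24 - 3*441) + (2 + 53))/((-18292 - 7468) + 17221) = ((24 - 1323) + 55)/(-25760 + 17221) = (-1299 + 55)/(-8539) = -1244*(-1/8539) = 1244/8539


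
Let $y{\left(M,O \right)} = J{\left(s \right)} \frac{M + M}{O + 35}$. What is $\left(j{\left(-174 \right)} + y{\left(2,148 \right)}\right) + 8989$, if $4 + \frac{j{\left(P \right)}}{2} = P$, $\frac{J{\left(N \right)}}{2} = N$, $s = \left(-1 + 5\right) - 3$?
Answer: $\frac{1579847}{183} \approx 8633.0$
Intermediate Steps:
$s = 1$ ($s = 4 - 3 = 1$)
$J{\left(N \right)} = 2 N$
$j{\left(P \right)} = -8 + 2 P$
$y{\left(M,O \right)} = \frac{4 M}{35 + O}$ ($y{\left(M,O \right)} = 2 \cdot 1 \frac{M + M}{O + 35} = 2 \frac{2 M}{35 + O} = \frac{4 M}{35 + O}$)
$\left(j{\left(-174 \right)} + y{\left(2,148 \right)}\right) + 8989 = \left(\left(-8 + 2 \left(-174\right)\right) + 4 \cdot 2 \frac{1}{35 + 148}\right) + 8989 = \left(\left(-8 - 348\right) + 4 \cdot 2 \cdot \frac{1}{183}\right) + 8989 = \left(-356 + 4 \cdot 2 \cdot \frac{1}{183}\right) + 8989 = \left(-356 + \frac{8}{183}\right) + 8989 = - \frac{65140}{183} + 8989 = \frac{1579847}{183}$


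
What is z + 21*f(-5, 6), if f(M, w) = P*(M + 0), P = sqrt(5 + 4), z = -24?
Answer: -339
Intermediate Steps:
P = 3 (P = sqrt(9) = 3)
f(M, w) = 3*M (f(M, w) = 3*(M + 0) = 3*M)
z + 21*f(-5, 6) = -24 + 21*(3*(-5)) = -24 + 21*(-15) = -24 - 315 = -339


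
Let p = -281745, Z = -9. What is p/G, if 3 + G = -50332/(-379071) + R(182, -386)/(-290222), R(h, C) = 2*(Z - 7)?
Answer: 3099610398122469/31542464731 ≈ 98268.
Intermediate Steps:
R(h, C) = -32 (R(h, C) = 2*(-9 - 7) = 2*(-16) = -32)
G = -157712323655/55007371881 (G = -3 + (-50332/(-379071) - 32/(-290222)) = -3 + (-50332*(-1/379071) - 32*(-1/290222)) = -3 + (50332/379071 + 16/145111) = -3 + 7309791988/55007371881 = -157712323655/55007371881 ≈ -2.8671)
p/G = -281745/(-157712323655/55007371881) = -281745*(-55007371881/157712323655) = 3099610398122469/31542464731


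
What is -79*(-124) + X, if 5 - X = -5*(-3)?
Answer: 9786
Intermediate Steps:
X = -10 (X = 5 - (-5)*(-3) = 5 - 1*15 = 5 - 15 = -10)
-79*(-124) + X = -79*(-124) - 10 = 9796 - 10 = 9786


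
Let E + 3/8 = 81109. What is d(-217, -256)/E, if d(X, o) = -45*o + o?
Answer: 90112/648869 ≈ 0.13888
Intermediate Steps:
E = 648869/8 (E = -3/8 + 81109 = 648869/8 ≈ 81109.)
d(X, o) = -44*o
d(-217, -256)/E = (-44*(-256))/(648869/8) = 11264*(8/648869) = 90112/648869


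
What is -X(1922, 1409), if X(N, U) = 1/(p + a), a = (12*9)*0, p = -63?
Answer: 1/63 ≈ 0.015873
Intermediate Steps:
a = 0 (a = 108*0 = 0)
X(N, U) = -1/63 (X(N, U) = 1/(-63 + 0) = 1/(-63) = -1/63)
-X(1922, 1409) = -1*(-1/63) = 1/63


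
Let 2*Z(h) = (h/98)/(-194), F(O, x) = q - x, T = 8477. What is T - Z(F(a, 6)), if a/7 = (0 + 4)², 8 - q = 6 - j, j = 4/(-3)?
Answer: 120873541/14259 ≈ 8477.0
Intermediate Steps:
j = -4/3 (j = 4*(-⅓) = -4/3 ≈ -1.3333)
q = ⅔ (q = 8 - (6 - 1*(-4/3)) = 8 - (6 + 4/3) = 8 - 1*22/3 = 8 - 22/3 = ⅔ ≈ 0.66667)
a = 112 (a = 7*(0 + 4)² = 7*4² = 7*16 = 112)
F(O, x) = ⅔ - x
Z(h) = -h/38024 (Z(h) = ((h/98)/(-194))/2 = ((h*(1/98))*(-1/194))/2 = ((h/98)*(-1/194))/2 = (-h/19012)/2 = -h/38024)
T - Z(F(a, 6)) = 8477 - (-1)*(⅔ - 1*6)/38024 = 8477 - (-1)*(⅔ - 6)/38024 = 8477 - (-1)*(-16)/(38024*3) = 8477 - 1*2/14259 = 8477 - 2/14259 = 120873541/14259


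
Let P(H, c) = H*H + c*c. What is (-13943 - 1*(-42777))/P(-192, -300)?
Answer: 14417/63432 ≈ 0.22728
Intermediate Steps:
P(H, c) = H**2 + c**2
(-13943 - 1*(-42777))/P(-192, -300) = (-13943 - 1*(-42777))/((-192)**2 + (-300)**2) = (-13943 + 42777)/(36864 + 90000) = 28834/126864 = 28834*(1/126864) = 14417/63432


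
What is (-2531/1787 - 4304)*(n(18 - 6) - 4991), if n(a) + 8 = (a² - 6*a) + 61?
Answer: 37437928614/1787 ≈ 2.0950e+7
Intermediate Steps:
n(a) = 53 + a² - 6*a (n(a) = -8 + ((a² - 6*a) + 61) = -8 + (61 + a² - 6*a) = 53 + a² - 6*a)
(-2531/1787 - 4304)*(n(18 - 6) - 4991) = (-2531/1787 - 4304)*((53 + (18 - 6)² - 6*(18 - 6)) - 4991) = (-2531*1/1787 - 4304)*((53 + 12² - 6*12) - 4991) = (-2531/1787 - 4304)*((53 + 144 - 72) - 4991) = -7693779*(125 - 4991)/1787 = -7693779/1787*(-4866) = 37437928614/1787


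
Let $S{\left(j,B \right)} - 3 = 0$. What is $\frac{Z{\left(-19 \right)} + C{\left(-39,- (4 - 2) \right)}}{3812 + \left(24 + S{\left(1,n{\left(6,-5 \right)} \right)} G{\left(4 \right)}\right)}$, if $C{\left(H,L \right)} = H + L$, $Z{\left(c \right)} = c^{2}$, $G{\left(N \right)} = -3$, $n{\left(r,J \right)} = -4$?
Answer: $\frac{320}{3827} \approx 0.083616$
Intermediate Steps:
$S{\left(j,B \right)} = 3$ ($S{\left(j,B \right)} = 3 + 0 = 3$)
$\frac{Z{\left(-19 \right)} + C{\left(-39,- (4 - 2) \right)}}{3812 + \left(24 + S{\left(1,n{\left(6,-5 \right)} \right)} G{\left(4 \right)}\right)} = \frac{\left(-19\right)^{2} - 41}{3812 + \left(24 + 3 \left(-3\right)\right)} = \frac{361 - 41}{3812 + \left(24 - 9\right)} = \frac{361 - 41}{3812 + 15} = \frac{361 - 41}{3827} = 320 \cdot \frac{1}{3827} = \frac{320}{3827}$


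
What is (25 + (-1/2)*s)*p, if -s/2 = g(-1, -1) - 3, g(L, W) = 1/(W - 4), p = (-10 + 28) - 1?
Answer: 1853/5 ≈ 370.60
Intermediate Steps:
p = 17 (p = 18 - 1 = 17)
g(L, W) = 1/(-4 + W)
s = 32/5 (s = -2*(1/(-4 - 1) - 3) = -2*(1/(-5) - 3) = -2*(-1/5 - 3) = -2*(-16/5) = 32/5 ≈ 6.4000)
(25 + (-1/2)*s)*p = (25 - 1/2*(32/5))*17 = (25 - 1*1/2*(32/5))*17 = (25 - 1/2*32/5)*17 = (25 - 16/5)*17 = (109/5)*17 = 1853/5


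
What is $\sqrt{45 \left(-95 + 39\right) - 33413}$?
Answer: $i \sqrt{35933} \approx 189.56 i$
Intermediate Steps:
$\sqrt{45 \left(-95 + 39\right) - 33413} = \sqrt{45 \left(-56\right) - 33413} = \sqrt{-2520 - 33413} = \sqrt{-35933} = i \sqrt{35933}$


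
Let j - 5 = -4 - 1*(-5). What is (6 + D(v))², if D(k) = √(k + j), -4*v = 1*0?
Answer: (6 + √6)² ≈ 71.394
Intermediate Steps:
j = 6 (j = 5 + (-4 - 1*(-5)) = 5 + (-4 + 5) = 5 + 1 = 6)
v = 0 (v = -0/4 = -¼*0 = 0)
D(k) = √(6 + k) (D(k) = √(k + 6) = √(6 + k))
(6 + D(v))² = (6 + √(6 + 0))² = (6 + √6)²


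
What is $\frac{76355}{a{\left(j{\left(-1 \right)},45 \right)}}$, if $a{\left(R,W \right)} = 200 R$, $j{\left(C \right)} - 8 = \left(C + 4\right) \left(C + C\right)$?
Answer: $\frac{15271}{80} \approx 190.89$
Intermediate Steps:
$j{\left(C \right)} = 8 + 2 C \left(4 + C\right)$ ($j{\left(C \right)} = 8 + \left(C + 4\right) \left(C + C\right) = 8 + \left(4 + C\right) 2 C = 8 + 2 C \left(4 + C\right)$)
$\frac{76355}{a{\left(j{\left(-1 \right)},45 \right)}} = \frac{76355}{200 \left(8 + 2 \left(-1\right)^{2} + 8 \left(-1\right)\right)} = \frac{76355}{200 \left(8 + 2 \cdot 1 - 8\right)} = \frac{76355}{200 \left(8 + 2 - 8\right)} = \frac{76355}{200 \cdot 2} = \frac{76355}{400} = 76355 \cdot \frac{1}{400} = \frac{15271}{80}$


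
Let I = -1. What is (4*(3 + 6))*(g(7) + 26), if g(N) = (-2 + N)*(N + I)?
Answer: 2016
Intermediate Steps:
g(N) = (-1 + N)*(-2 + N) (g(N) = (-2 + N)*(N - 1) = (-2 + N)*(-1 + N) = (-1 + N)*(-2 + N))
(4*(3 + 6))*(g(7) + 26) = (4*(3 + 6))*((2 + 7**2 - 3*7) + 26) = (4*9)*((2 + 49 - 21) + 26) = 36*(30 + 26) = 36*56 = 2016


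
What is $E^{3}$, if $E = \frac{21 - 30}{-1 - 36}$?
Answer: $\frac{729}{50653} \approx 0.014392$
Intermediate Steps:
$E = \frac{9}{37}$ ($E = - \frac{9}{-37} = \left(-9\right) \left(- \frac{1}{37}\right) = \frac{9}{37} \approx 0.24324$)
$E^{3} = \left(\frac{9}{37}\right)^{3} = \frac{729}{50653}$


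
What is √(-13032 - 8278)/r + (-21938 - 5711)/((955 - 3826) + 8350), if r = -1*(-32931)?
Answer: -27649/5479 + I*√21310/32931 ≈ -5.0464 + 0.0044329*I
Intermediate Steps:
r = 32931
√(-13032 - 8278)/r + (-21938 - 5711)/((955 - 3826) + 8350) = √(-13032 - 8278)/32931 + (-21938 - 5711)/((955 - 3826) + 8350) = √(-21310)*(1/32931) - 27649/(-2871 + 8350) = (I*√21310)*(1/32931) - 27649/5479 = I*√21310/32931 - 27649*1/5479 = I*√21310/32931 - 27649/5479 = -27649/5479 + I*√21310/32931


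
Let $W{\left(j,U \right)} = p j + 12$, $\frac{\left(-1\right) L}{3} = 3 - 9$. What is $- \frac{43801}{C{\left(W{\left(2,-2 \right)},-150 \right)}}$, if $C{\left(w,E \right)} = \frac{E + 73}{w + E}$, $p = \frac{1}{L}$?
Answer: $- \frac{54357041}{693} \approx -78437.0$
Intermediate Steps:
$L = 18$ ($L = - 3 \left(3 - 9\right) = \left(-3\right) \left(-6\right) = 18$)
$p = \frac{1}{18} \approx 0.055556$
$W{\left(j,U \right)} = 12 + \frac{j}{18}$ ($W{\left(j,U \right)} = \frac{j}{18} + 12 = 12 + \frac{j}{18}$)
$C{\left(w,E \right)} = \frac{73 + E}{E + w}$
$- \frac{43801}{C{\left(W{\left(2,-2 \right)},-150 \right)}} = - \frac{43801}{\frac{1}{-150 + \left(12 + \frac{1}{18} \cdot 2\right)} \left(73 - 150\right)} = - \frac{43801}{\frac{1}{-150 + \left(12 + \frac{1}{9}\right)} \left(-77\right)} = - \frac{43801}{\frac{1}{-150 + \frac{109}{9}} \left(-77\right)} = - \frac{43801}{\frac{1}{- \frac{1241}{9}} \left(-77\right)} = - \frac{43801}{\left(- \frac{9}{1241}\right) \left(-77\right)} = - \frac{43801}{\frac{693}{1241}} = \left(-43801\right) \frac{1241}{693} = - \frac{54357041}{693}$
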